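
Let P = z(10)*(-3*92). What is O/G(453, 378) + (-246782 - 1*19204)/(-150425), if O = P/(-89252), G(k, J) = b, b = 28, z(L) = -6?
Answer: 83058100677/46990062350 ≈ 1.7676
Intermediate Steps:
G(k, J) = 28
P = 1656 (P = -(-18)*92 = -6*(-276) = 1656)
O = -414/22313 (O = 1656/(-89252) = 1656*(-1/89252) = -414/22313 ≈ -0.018554)
O/G(453, 378) + (-246782 - 1*19204)/(-150425) = -414/22313/28 + (-246782 - 1*19204)/(-150425) = -414/22313*1/28 + (-246782 - 19204)*(-1/150425) = -207/312382 - 265986*(-1/150425) = -207/312382 + 265986/150425 = 83058100677/46990062350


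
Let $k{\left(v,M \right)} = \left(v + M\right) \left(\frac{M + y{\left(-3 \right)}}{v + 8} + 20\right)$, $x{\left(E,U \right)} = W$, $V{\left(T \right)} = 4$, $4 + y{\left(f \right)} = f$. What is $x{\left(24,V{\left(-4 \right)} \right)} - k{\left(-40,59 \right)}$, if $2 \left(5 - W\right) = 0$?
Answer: $- \frac{2753}{8} \approx -344.13$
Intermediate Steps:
$W = 5$ ($W = 5 - 0 = 5 + 0 = 5$)
$y{\left(f \right)} = -4 + f$
$x{\left(E,U \right)} = 5$
$k{\left(v,M \right)} = \left(20 + \frac{-7 + M}{8 + v}\right) \left(M + v\right)$ ($k{\left(v,M \right)} = \left(v + M\right) \left(\frac{M - 7}{v + 8} + 20\right) = \left(M + v\right) \left(\frac{M - 7}{8 + v} + 20\right) = \left(M + v\right) \left(\frac{-7 + M}{8 + v} + 20\right) = \left(M + v\right) \left(20 + \frac{-7 + M}{8 + v}\right) = \left(20 + \frac{-7 + M}{8 + v}\right) \left(M + v\right)$)
$x{\left(24,V{\left(-4 \right)} \right)} - k{\left(-40,59 \right)} = 5 - \frac{59^{2} + 20 \left(-40\right)^{2} + 153 \cdot 59 + 153 \left(-40\right) + 21 \cdot 59 \left(-40\right)}{8 - 40} = 5 - \frac{3481 + 20 \cdot 1600 + 9027 - 6120 - 49560}{-32} = 5 - - \frac{3481 + 32000 + 9027 - 6120 - 49560}{32} = 5 - \left(- \frac{1}{32}\right) \left(-11172\right) = 5 - \frac{2793}{8} = - \frac{2753}{8}$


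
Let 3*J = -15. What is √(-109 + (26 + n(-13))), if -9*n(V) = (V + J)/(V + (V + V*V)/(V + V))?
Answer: I*√30001/19 ≈ 9.1162*I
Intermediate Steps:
J = -5 (J = (⅓)*(-15) = -5)
n(V) = -(-5 + V)/(9*(V + (V + V²)/(2*V))) (n(V) = -(V - 5)/(9*(V + (V + V*V)/(V + V))) = -(-5 + V)/(9*(V + (V + V²)/((2*V)))) = -(-5 + V)/(9*(V + (V + V²)*(1/(2*V)))) = -(-5 + V)/(9*(V + (V + V²)/(2*V))))
√(-109 + (26 + n(-13))) = √(-109 + (26 + 2*(5 - 1*(-13))/(9*(1 + 3*(-13))))) = √(-109 + (26 + 2*(5 + 13)/(9*(1 - 39)))) = √(-109 + (26 + (2/9)*18/(-38))) = √(-109 + (26 + (2/9)*(-1/38)*18)) = √(-109 + (26 - 2/19)) = √(-109 + 492/19) = √(-1579/19) = I*√30001/19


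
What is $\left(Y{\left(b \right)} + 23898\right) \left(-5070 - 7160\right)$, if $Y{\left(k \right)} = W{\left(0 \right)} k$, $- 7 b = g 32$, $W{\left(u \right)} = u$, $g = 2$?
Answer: $-292272540$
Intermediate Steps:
$b = - \frac{64}{7}$ ($b = - \frac{2 \cdot 32}{7} = \left(- \frac{1}{7}\right) 64 = - \frac{64}{7} \approx -9.1429$)
$Y{\left(k \right)} = 0$ ($Y{\left(k \right)} = 0 k = 0$)
$\left(Y{\left(b \right)} + 23898\right) \left(-5070 - 7160\right) = \left(0 + 23898\right) \left(-5070 - 7160\right) = 23898 \left(-12230\right) = -292272540$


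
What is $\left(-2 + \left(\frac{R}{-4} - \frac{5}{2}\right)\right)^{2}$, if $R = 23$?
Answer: $\frac{1681}{16} \approx 105.06$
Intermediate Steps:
$\left(-2 + \left(\frac{R}{-4} - \frac{5}{2}\right)\right)^{2} = \left(-2 + \left(\frac{23}{-4} - \frac{5}{2}\right)\right)^{2} = \left(-2 + \left(23 \left(- \frac{1}{4}\right) - \frac{5}{2}\right)\right)^{2} = \left(-2 - \frac{33}{4}\right)^{2} = \left(- \frac{41}{4}\right)^{2} = \frac{1681}{16}$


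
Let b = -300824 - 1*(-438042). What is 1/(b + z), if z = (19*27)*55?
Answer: 1/165433 ≈ 6.0447e-6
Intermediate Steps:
z = 28215 (z = 513*55 = 28215)
b = 137218 (b = -300824 + 438042 = 137218)
1/(b + z) = 1/(137218 + 28215) = 1/165433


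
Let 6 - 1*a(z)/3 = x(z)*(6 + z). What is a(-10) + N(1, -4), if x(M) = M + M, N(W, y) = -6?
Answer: -228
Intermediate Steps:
x(M) = 2*M
a(z) = 18 - 6*z*(6 + z) (a(z) = 18 - 3*2*z*(6 + z) = 18 - 6*z*(6 + z))
a(-10) + N(1, -4) = (18 - 36*(-10) - 6*(-10)²) - 6 = (18 + 360 - 6*100) - 6 = (18 + 360 - 600) - 6 = -222 - 6 = -228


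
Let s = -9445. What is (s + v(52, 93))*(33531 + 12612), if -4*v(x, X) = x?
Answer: -436420494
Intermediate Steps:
v(x, X) = -x/4
(s + v(52, 93))*(33531 + 12612) = (-9445 - ¼*52)*(33531 + 12612) = (-9445 - 13)*46143 = -9458*46143 = -436420494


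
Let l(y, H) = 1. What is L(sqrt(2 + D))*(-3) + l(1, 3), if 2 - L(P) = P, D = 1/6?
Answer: -5 + sqrt(78)/2 ≈ -0.58412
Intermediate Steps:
D = 1/6 (D = 1*(1/6) = 1/6 ≈ 0.16667)
L(P) = 2 - P
L(sqrt(2 + D))*(-3) + l(1, 3) = (2 - sqrt(2 + 1/6))*(-3) + 1 = (2 - sqrt(13/6))*(-3) + 1 = (2 - sqrt(78)/6)*(-3) + 1 = (-6 + sqrt(78)/2) + 1 = -5 + sqrt(78)/2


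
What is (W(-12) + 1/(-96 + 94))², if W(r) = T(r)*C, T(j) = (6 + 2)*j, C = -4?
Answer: 588289/4 ≈ 1.4707e+5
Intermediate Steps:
T(j) = 8*j
W(r) = -32*r (W(r) = (8*r)*(-4) = -32*r)
(W(-12) + 1/(-96 + 94))² = (-32*(-12) + 1/(-96 + 94))² = (384 + 1/(-2))² = (384 - ½)² = (767/2)² = 588289/4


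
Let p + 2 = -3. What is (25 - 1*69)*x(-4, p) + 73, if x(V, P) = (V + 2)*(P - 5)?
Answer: -807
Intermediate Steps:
p = -5 (p = -2 - 3 = -5)
x(V, P) = (-5 + P)*(2 + V) (x(V, P) = (2 + V)*(-5 + P) = (-5 + P)*(2 + V))
(25 - 1*69)*x(-4, p) + 73 = (25 - 1*69)*(-10 - 5*(-4) + 2*(-5) - 5*(-4)) + 73 = (25 - 69)*(-10 + 20 - 10 + 20) + 73 = -44*20 + 73 = -880 + 73 = -807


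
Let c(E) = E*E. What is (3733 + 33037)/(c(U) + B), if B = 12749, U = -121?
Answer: 3677/2739 ≈ 1.3425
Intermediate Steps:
c(E) = E²
(3733 + 33037)/(c(U) + B) = (3733 + 33037)/((-121)² + 12749) = 36770/(14641 + 12749) = 36770/27390 = 36770*(1/27390) = 3677/2739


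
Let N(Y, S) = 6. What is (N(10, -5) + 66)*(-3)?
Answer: -216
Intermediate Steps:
(N(10, -5) + 66)*(-3) = (6 + 66)*(-3) = 72*(-3) = -216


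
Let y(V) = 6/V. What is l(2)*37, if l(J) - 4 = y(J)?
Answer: 259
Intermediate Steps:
l(J) = 4 + 6/J
l(2)*37 = (4 + 6/2)*37 = (4 + 6*(½))*37 = (4 + 3)*37 = 7*37 = 259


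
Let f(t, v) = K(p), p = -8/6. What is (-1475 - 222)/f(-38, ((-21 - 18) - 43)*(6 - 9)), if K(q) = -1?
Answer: 1697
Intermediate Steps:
p = -4/3 (p = -8*⅙ = -4/3 ≈ -1.3333)
f(t, v) = -1
(-1475 - 222)/f(-38, ((-21 - 18) - 43)*(6 - 9)) = (-1475 - 222)/(-1) = -1697*(-1) = 1697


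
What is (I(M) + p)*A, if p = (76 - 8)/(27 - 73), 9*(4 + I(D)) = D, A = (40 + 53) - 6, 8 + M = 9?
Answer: -32219/69 ≈ -466.94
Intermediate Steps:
M = 1 (M = -8 + 9 = 1)
A = 87 (A = 93 - 6 = 87)
I(D) = -4 + D/9
p = -34/23 (p = 68/(-46) = 68*(-1/46) = -34/23 ≈ -1.4783)
(I(M) + p)*A = ((-4 + (⅑)*1) - 34/23)*87 = ((-4 + ⅑) - 34/23)*87 = (-35/9 - 34/23)*87 = -1111/207*87 = -32219/69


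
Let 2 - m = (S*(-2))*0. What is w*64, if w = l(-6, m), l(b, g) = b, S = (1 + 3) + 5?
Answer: -384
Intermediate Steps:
S = 9 (S = 4 + 5 = 9)
m = 2 (m = 2 - 9*(-2)*0 = 2 - (-18)*0 = 2 - 1*0 = 2 + 0 = 2)
w = -6
w*64 = -6*64 = -384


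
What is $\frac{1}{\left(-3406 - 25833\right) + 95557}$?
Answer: $\frac{1}{66318} \approx 1.5079 \cdot 10^{-5}$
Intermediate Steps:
$\frac{1}{\left(-3406 - 25833\right) + 95557} = \frac{1}{-29239 + 95557} = \frac{1}{66318}$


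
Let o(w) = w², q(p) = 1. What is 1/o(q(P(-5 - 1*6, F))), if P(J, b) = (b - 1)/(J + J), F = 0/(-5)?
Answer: 1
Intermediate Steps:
F = 0 (F = 0*(-⅕) = 0)
P(J, b) = (-1 + b)/(2*J) (P(J, b) = (-1 + b)/((2*J)) = (-1 + b)*(1/(2*J)) = (-1 + b)/(2*J))
1/o(q(P(-5 - 1*6, F))) = 1/(1²) = 1/1 = 1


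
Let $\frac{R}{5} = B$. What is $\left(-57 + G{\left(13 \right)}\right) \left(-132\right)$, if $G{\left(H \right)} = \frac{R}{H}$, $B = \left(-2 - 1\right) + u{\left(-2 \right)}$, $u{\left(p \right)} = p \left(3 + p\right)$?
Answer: $\frac{101112}{13} \approx 7777.8$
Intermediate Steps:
$B = -5$ ($B = \left(-2 - 1\right) - 2 \left(3 - 2\right) = -3 - 2 = -5$)
$R = -25$ ($R = 5 \left(-5\right) = -25$)
$G{\left(H \right)} = - \frac{25}{H}$
$\left(-57 + G{\left(13 \right)}\right) \left(-132\right) = \left(-57 - \frac{25}{13}\right) \left(-132\right) = \left(- \frac{766}{13}\right) \left(-132\right) = \frac{101112}{13}$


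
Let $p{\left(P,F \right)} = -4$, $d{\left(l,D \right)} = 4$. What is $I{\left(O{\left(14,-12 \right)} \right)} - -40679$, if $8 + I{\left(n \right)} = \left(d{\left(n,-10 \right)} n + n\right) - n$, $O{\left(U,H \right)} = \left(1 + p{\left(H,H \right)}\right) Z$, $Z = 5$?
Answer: $40611$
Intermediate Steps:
$O{\left(U,H \right)} = -15$ ($O{\left(U,H \right)} = \left(1 - 4\right) 5 = \left(-3\right) 5 = -15$)
$I{\left(n \right)} = -8 + 4 n$ ($I{\left(n \right)} = -8 + \left(\left(4 n + n\right) - n\right) = -8 + \left(5 n - n\right) = -8 + 4 n$)
$I{\left(O{\left(14,-12 \right)} \right)} - -40679 = \left(-8 + 4 \left(-15\right)\right) - -40679 = \left(-8 - 60\right) + 40679 = -68 + 40679 = 40611$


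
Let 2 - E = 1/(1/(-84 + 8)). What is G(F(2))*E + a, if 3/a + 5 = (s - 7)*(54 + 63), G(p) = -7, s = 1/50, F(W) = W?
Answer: -22431468/41083 ≈ -546.00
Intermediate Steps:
s = 1/50 ≈ 0.020000
E = 78 (E = 2 - 1/(1/(-84 + 8)) = 2 - 1/(1/(-76)) = 2 - 1/(-1/76) = 2 - 1*(-76) = 2 + 76 = 78)
a = -150/41083 (a = 3/(-5 + (1/50 - 7)*(54 + 63)) = 3/(-5 - 349/50*117) = 3/(-5 - 40833/50) = 3/(-41083/50) = 3*(-50/41083) = -150/41083 ≈ -0.0036511)
G(F(2))*E + a = -7*78 - 150/41083 = -546 - 150/41083 = -22431468/41083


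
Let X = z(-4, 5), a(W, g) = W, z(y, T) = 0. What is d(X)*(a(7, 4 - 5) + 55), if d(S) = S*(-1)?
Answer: 0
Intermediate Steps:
X = 0
d(S) = -S
d(X)*(a(7, 4 - 5) + 55) = (-1*0)*(7 + 55) = 0*62 = 0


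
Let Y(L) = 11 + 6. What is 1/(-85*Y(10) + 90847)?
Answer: 1/89402 ≈ 1.1185e-5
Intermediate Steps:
Y(L) = 17
1/(-85*Y(10) + 90847) = 1/(-85*17 + 90847) = 1/(-1445 + 90847) = 1/89402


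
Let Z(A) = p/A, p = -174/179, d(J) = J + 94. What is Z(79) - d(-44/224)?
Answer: -74292417/791896 ≈ -93.816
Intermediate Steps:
d(J) = 94 + J
p = -174/179 (p = -174*1/179 = -174/179 ≈ -0.97207)
Z(A) = -174/(179*A)
Z(79) - d(-44/224) = -174/179/79 - (94 - 44/224) = -174/179*1/79 - (94 - 44*1/224) = -174/14141 - (94 - 11/56) = -174/14141 - 1*5253/56 = -174/14141 - 5253/56 = -74292417/791896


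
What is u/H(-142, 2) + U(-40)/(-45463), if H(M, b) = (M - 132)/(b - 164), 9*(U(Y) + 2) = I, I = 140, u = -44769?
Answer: -1483757807977/56055879 ≈ -26469.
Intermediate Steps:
U(Y) = 122/9 (U(Y) = -2 + (⅑)*140 = -2 + 140/9 = 122/9)
H(M, b) = (-132 + M)/(-164 + b)
u/H(-142, 2) + U(-40)/(-45463) = -44769*(-164 + 2)/(-132 - 142) + (122/9)/(-45463) = -44769/(-274/(-162)) + (122/9)*(-1/45463) = -44769/((-1/162*(-274))) - 122/409167 = -44769/137/81 - 122/409167 = -44769*81/137 - 122/409167 = -3626289/137 - 122/409167 = -1483757807977/56055879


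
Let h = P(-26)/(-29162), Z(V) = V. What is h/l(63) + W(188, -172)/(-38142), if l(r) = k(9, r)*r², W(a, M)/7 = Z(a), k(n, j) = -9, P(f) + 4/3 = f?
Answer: -114239393165/3311030106657 ≈ -0.034503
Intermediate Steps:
P(f) = -4/3 + f
W(a, M) = 7*a
l(r) = -9*r²
h = 41/43743 (h = (-4/3 - 26)/(-29162) = -82/3*(-1/29162) = 41/43743 ≈ 0.00093729)
h/l(63) + W(188, -172)/(-38142) = 41/(43743*((-9*63²))) + (7*188)/(-38142) = 41/(43743*((-9*3969))) + 1316*(-1/38142) = (41/43743)/(-35721) - 658/19071 = (41/43743)*(-1/35721) - 658/19071 = -41/1562543703 - 658/19071 = -114239393165/3311030106657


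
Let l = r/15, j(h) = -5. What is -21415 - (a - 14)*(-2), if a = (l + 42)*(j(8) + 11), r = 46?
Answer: -104511/5 ≈ -20902.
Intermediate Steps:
l = 46/15 ≈ 3.0667
a = 1352/5 (a = (46/15 + 42)*(-5 + 11) = (676/15)*6 = 1352/5 ≈ 270.40)
-21415 - (a - 14)*(-2) = -21415 - (1352/5 - 14)*(-2) = -21415 - 1282*(-2)/5 = -21415 - 1*(-2564/5) = -21415 + 2564/5 = -104511/5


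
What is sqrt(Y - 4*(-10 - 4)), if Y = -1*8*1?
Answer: 4*sqrt(3) ≈ 6.9282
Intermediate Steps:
Y = -8 (Y = -8*1 = -8)
sqrt(Y - 4*(-10 - 4)) = sqrt(-8 - 4*(-10 - 4)) = sqrt(-8 - 4*(-14)) = sqrt(-8 + 56) = sqrt(48) = 4*sqrt(3)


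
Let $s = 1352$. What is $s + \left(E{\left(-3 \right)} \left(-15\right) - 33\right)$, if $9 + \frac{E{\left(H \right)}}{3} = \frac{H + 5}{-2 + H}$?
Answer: $1742$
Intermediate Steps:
$E{\left(H \right)} = -27 + \frac{3 \left(5 + H\right)}{-2 + H}$ ($E{\left(H \right)} = -27 + 3 \frac{H + 5}{-2 + H} = -27 + 3 \frac{5 + H}{-2 + H} = -27 + \frac{3 \left(5 + H\right)}{-2 + H}$)
$s + \left(E{\left(-3 \right)} \left(-15\right) - 33\right) = 1352 - \left(33 - \frac{3 \left(23 - -24\right)}{-2 - 3} \left(-15\right)\right) = 1352 - \left(33 - \frac{3 \left(23 + 24\right)}{-5} \left(-15\right)\right) = 1352 - \left(33 - 3 \left(- \frac{1}{5}\right) 47 \left(-15\right)\right) = 1352 - -390 = 1352 + \left(423 - 33\right) = 1352 + 390 = 1742$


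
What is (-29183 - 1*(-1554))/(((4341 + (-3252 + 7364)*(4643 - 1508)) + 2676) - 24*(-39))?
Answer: -27629/12899073 ≈ -0.0021419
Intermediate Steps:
(-29183 - 1*(-1554))/(((4341 + (-3252 + 7364)*(4643 - 1508)) + 2676) - 24*(-39)) = (-29183 + 1554)/(((4341 + 4112*3135) + 2676) + 936) = -27629/(((4341 + 12891120) + 2676) + 936) = -27629/((12895461 + 2676) + 936) = -27629/(12898137 + 936) = -27629/12899073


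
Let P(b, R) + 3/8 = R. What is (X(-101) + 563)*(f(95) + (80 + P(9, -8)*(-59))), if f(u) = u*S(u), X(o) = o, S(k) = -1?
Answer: 885423/4 ≈ 2.2136e+5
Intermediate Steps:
P(b, R) = -3/8 + R
f(u) = -u (f(u) = u*(-1) = -u)
(X(-101) + 563)*(f(95) + (80 + P(9, -8)*(-59))) = (-101 + 563)*(-1*95 + (80 + (-3/8 - 8)*(-59))) = 462*(-95 + (80 - 67/8*(-59))) = 462*(-95 + (80 + 3953/8)) = 462*(-95 + 4593/8) = 462*(3833/8) = 885423/4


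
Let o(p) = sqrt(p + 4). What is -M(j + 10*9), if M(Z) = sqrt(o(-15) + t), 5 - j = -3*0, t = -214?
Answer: -sqrt(-214 + I*sqrt(11)) ≈ -0.11336 - 14.629*I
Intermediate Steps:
o(p) = sqrt(4 + p)
j = 5 (j = 5 - (-3)*0 = 5 - 1*0 = 5 + 0 = 5)
M(Z) = sqrt(-214 + I*sqrt(11)) (M(Z) = sqrt(sqrt(4 - 15) - 214) = sqrt(sqrt(-11) - 214) = sqrt(I*sqrt(11) - 214) = sqrt(-214 + I*sqrt(11)))
-M(j + 10*9) = -sqrt(-214 + I*sqrt(11))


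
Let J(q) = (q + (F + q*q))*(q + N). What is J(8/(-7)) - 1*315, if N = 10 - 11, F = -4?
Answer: -105225/343 ≈ -306.78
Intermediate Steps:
N = -1
J(q) = (-1 + q)*(-4 + q + q**2) (J(q) = (q + (-4 + q*q))*(q - 1) = (q + (-4 + q**2))*(-1 + q) = (-4 + q + q**2)*(-1 + q) = (-1 + q)*(-4 + q + q**2))
J(8/(-7)) - 1*315 = (4 + (8/(-7))**3 - 40/(-7)) - 1*315 = (4 + (8*(-1/7))**3 - 40*(-1)/7) - 315 = (4 + (-8/7)**3 - 5*(-8/7)) - 315 = (4 - 512/343 + 40/7) - 315 = 2820/343 - 315 = -105225/343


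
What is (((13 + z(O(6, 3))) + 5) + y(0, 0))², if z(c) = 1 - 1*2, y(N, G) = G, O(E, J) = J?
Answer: 289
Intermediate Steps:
z(c) = -1 (z(c) = 1 - 2 = -1)
(((13 + z(O(6, 3))) + 5) + y(0, 0))² = (((13 - 1) + 5) + 0)² = ((12 + 5) + 0)² = (17 + 0)² = 17² = 289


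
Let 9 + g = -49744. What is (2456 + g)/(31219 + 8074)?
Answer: -47297/39293 ≈ -1.2037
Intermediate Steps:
g = -49753 (g = -9 - 49744 = -49753)
(2456 + g)/(31219 + 8074) = (2456 - 49753)/(31219 + 8074) = -47297/39293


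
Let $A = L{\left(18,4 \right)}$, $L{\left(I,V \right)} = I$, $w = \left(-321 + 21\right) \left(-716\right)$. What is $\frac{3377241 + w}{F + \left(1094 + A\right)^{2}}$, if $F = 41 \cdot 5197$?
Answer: $\frac{1197347}{483207} \approx 2.4779$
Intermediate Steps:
$w = 214800$ ($w = \left(-300\right) \left(-716\right) = 214800$)
$A = 18$
$F = 213077$
$\frac{3377241 + w}{F + \left(1094 + A\right)^{2}} = \frac{3377241 + 214800}{213077 + \left(1094 + 18\right)^{2}} = \frac{3592041}{213077 + 1112^{2}} = \frac{3592041}{213077 + 1236544} = \frac{3592041}{1449621} = 3592041 \cdot \frac{1}{1449621} = \frac{1197347}{483207}$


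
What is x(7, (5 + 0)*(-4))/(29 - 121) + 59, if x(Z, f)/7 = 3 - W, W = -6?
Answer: 5365/92 ≈ 58.315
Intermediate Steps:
x(Z, f) = 63 (x(Z, f) = 7*(3 - 1*(-6)) = 7*(3 + 6) = 7*9 = 63)
x(7, (5 + 0)*(-4))/(29 - 121) + 59 = 63/(29 - 121) + 59 = 63/(-92) + 59 = 63*(-1/92) + 59 = -63/92 + 59 = 5365/92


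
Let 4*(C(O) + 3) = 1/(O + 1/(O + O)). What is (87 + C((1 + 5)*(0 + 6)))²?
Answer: 47449908900/6723649 ≈ 7057.2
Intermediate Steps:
C(O) = -3 + 1/(4*(O + 1/(2*O))) (C(O) = -3 + 1/(4*(O + 1/(O + O))) = -3 + 1/(4*(O + 1/(2*O))))
(87 + C((1 + 5)*(0 + 6)))² = (87 + (-6 + (1 + 5)*(0 + 6) - 12*(0 + 6)²*(1 + 5)²)/(2*(1 + 2*((1 + 5)*(0 + 6))²)))² = (87 + (-6 + 6*6 - 12*(6*6)²)/(2*(1 + 2*(6*6)²)))² = (87 + (-6 + 36 - 12*36²)/(2*(1 + 2*36²)))² = (87 + (-6 + 36 - 12*1296)/(2*(1 + 2*1296)))² = (87 + (-6 + 36 - 15552)/(2*(1 + 2592)))² = (87 + (½)*(-15522)/2593)² = (87 + (½)*(1/2593)*(-15522))² = (87 - 7761/2593)² = (217830/2593)² = 47449908900/6723649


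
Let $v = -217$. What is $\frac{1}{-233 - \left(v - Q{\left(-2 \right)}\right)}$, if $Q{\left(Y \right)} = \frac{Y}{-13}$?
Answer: $- \frac{13}{206} \approx -0.063107$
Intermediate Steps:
$Q{\left(Y \right)} = - \frac{Y}{13}$ ($Q{\left(Y \right)} = Y \left(- \frac{1}{13}\right) = - \frac{Y}{13}$)
$\frac{1}{-233 - \left(v - Q{\left(-2 \right)}\right)} = \frac{1}{-233 - - \frac{2823}{13}} = \frac{1}{-233 + \left(\frac{2}{13} + 217\right)} = \frac{1}{-233 + \frac{2823}{13}} = \frac{1}{- \frac{206}{13}} = - \frac{13}{206}$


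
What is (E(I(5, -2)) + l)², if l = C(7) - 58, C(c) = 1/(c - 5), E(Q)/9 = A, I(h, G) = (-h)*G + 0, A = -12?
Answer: 109561/4 ≈ 27390.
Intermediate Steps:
I(h, G) = -G*h (I(h, G) = -G*h + 0 = -G*h)
E(Q) = -108 (E(Q) = 9*(-12) = -108)
C(c) = 1/(-5 + c)
l = -115/2 (l = 1/(-5 + 7) - 58 = 1/2 - 58 = ½ - 58 = -115/2 ≈ -57.500)
(E(I(5, -2)) + l)² = (-108 - 115/2)² = (-331/2)² = 109561/4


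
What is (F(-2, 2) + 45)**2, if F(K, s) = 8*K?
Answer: 841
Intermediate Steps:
(F(-2, 2) + 45)**2 = (8*(-2) + 45)**2 = (-16 + 45)**2 = 29**2 = 841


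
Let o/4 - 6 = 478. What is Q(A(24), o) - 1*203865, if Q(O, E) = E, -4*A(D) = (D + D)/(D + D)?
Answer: -201929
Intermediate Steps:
o = 1936 (o = 24 + 4*478 = 24 + 1912 = 1936)
A(D) = -¼ (A(D) = -(D + D)/(4*(D + D)) = -2*D/(4*(2*D)) = -2*D*1/(2*D)/4 = -¼*1 = -¼)
Q(A(24), o) - 1*203865 = 1936 - 1*203865 = 1936 - 203865 = -201929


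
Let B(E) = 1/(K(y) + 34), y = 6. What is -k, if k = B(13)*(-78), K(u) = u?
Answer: 39/20 ≈ 1.9500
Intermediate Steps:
B(E) = 1/40 (B(E) = 1/(6 + 34) = 1/40)
k = -39/20 (k = (1/40)*(-78) = -39/20 ≈ -1.9500)
-k = -1*(-39/20) = 39/20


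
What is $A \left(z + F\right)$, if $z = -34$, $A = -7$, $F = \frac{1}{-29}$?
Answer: $\frac{6909}{29} \approx 238.24$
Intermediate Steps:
$F = - \frac{1}{29} \approx -0.034483$
$A \left(z + F\right) = - 7 \left(-34 - \frac{1}{29}\right) = \left(-7\right) \left(- \frac{987}{29}\right) = \frac{6909}{29}$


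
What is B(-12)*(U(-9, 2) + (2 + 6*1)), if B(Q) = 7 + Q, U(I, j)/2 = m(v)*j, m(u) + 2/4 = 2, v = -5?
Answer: -70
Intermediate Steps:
m(u) = 3/2 (m(u) = -½ + 2 = 3/2)
U(I, j) = 3*j (U(I, j) = 2*(3*j/2) = 3*j)
B(-12)*(U(-9, 2) + (2 + 6*1)) = (7 - 12)*(3*2 + (2 + 6*1)) = -5*(6 + (2 + 6)) = -5*(6 + 8) = -5*14 = -70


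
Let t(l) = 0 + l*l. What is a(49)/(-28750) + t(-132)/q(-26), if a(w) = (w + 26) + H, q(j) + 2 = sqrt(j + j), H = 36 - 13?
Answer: -62617843/100625 - 4356*I*sqrt(13)/7 ≈ -622.29 - 2243.7*I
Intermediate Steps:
H = 23
t(l) = l**2 (t(l) = 0 + l**2 = l**2)
q(j) = -2 + sqrt(2)*sqrt(j) (q(j) = -2 + sqrt(j + j) = -2 + sqrt(2*j) = -2 + sqrt(2)*sqrt(j))
a(w) = 49 + w (a(w) = (w + 26) + 23 = (26 + w) + 23 = 49 + w)
a(49)/(-28750) + t(-132)/q(-26) = (49 + 49)/(-28750) + (-132)**2/(-2 + sqrt(2)*sqrt(-26)) = 98*(-1/28750) + 17424/(-2 + sqrt(2)*(I*sqrt(26))) = -49/14375 + 17424/(-2 + 2*I*sqrt(13))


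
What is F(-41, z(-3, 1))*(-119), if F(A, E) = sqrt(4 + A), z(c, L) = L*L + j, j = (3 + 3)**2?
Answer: -119*I*sqrt(37) ≈ -723.85*I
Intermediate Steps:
j = 36 (j = 6**2 = 36)
z(c, L) = 36 + L**2 (z(c, L) = L*L + 36 = L**2 + 36 = 36 + L**2)
F(-41, z(-3, 1))*(-119) = sqrt(4 - 41)*(-119) = sqrt(-37)*(-119) = (I*sqrt(37))*(-119) = -119*I*sqrt(37)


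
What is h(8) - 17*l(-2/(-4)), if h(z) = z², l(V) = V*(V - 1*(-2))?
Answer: 171/4 ≈ 42.750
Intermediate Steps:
l(V) = V*(2 + V) (l(V) = V*(V + 2) = V*(2 + V))
h(8) - 17*l(-2/(-4)) = 8² - 17*(-2/(-4))*(2 - 2/(-4)) = 64 - 17*(-2*(-¼))*(2 - 2*(-¼)) = 64 - 17*(2 + ½)/2 = 64 - 17*5/(2*2) = 64 - 17*5/4 = 64 - 85/4 = 171/4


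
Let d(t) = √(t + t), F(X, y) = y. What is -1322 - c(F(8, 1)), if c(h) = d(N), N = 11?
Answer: -1322 - √22 ≈ -1326.7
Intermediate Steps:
d(t) = √2*√t (d(t) = √(2*t) = √2*√t)
c(h) = √22 (c(h) = √2*√11 = √22)
-1322 - c(F(8, 1)) = -1322 - √22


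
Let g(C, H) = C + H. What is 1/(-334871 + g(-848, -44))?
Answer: -1/335763 ≈ -2.9783e-6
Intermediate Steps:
1/(-334871 + g(-848, -44)) = 1/(-334871 + (-848 - 44)) = 1/(-334871 - 892) = 1/(-335763) = -1/335763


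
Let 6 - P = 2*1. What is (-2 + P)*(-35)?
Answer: -70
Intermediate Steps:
P = 4 (P = 6 - 2 = 4)
(-2 + P)*(-35) = (-2 + 4)*(-35) = 2*(-35) = -70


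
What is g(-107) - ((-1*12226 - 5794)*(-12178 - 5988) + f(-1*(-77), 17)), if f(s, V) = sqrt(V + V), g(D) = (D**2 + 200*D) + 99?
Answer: -327361172 - sqrt(34) ≈ -3.2736e+8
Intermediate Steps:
g(D) = 99 + D**2 + 200*D
f(s, V) = sqrt(2)*sqrt(V) (f(s, V) = sqrt(2*V) = sqrt(2)*sqrt(V))
g(-107) - ((-1*12226 - 5794)*(-12178 - 5988) + f(-1*(-77), 17)) = (99 + (-107)**2 + 200*(-107)) - ((-1*12226 - 5794)*(-12178 - 5988) + sqrt(2)*sqrt(17)) = (99 + 11449 - 21400) - ((-12226 - 5794)*(-18166) + sqrt(34)) = -9852 - (-18020*(-18166) + sqrt(34)) = -9852 - (327351320 + sqrt(34)) = -9852 + (-327351320 - sqrt(34)) = -327361172 - sqrt(34)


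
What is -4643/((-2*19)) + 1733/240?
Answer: 590087/4560 ≈ 129.41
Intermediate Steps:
-4643/((-2*19)) + 1733/240 = -4643/(-38) + 1733*(1/240) = -4643*(-1/38) + 1733/240 = 4643/38 + 1733/240 = 590087/4560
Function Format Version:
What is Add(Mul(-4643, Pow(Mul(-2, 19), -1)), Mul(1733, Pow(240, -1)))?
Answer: Rational(590087, 4560) ≈ 129.41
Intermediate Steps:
Add(Mul(-4643, Pow(Mul(-2, 19), -1)), Mul(1733, Pow(240, -1))) = Add(Mul(-4643, Pow(-38, -1)), Mul(1733, Rational(1, 240))) = Add(Mul(-4643, Rational(-1, 38)), Rational(1733, 240)) = Add(Rational(4643, 38), Rational(1733, 240)) = Rational(590087, 4560)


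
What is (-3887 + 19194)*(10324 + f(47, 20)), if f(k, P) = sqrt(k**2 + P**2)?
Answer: 158029468 + 15307*sqrt(2609) ≈ 1.5881e+8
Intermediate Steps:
f(k, P) = sqrt(P**2 + k**2)
(-3887 + 19194)*(10324 + f(47, 20)) = (-3887 + 19194)*(10324 + sqrt(20**2 + 47**2)) = 15307*(10324 + sqrt(400 + 2209)) = 15307*(10324 + sqrt(2609)) = 158029468 + 15307*sqrt(2609)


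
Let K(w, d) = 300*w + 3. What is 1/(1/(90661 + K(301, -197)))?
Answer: 180964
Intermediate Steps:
K(w, d) = 3 + 300*w
1/(1/(90661 + K(301, -197))) = 1/(1/(90661 + (3 + 300*301))) = 1/(1/(90661 + (3 + 90300))) = 1/(1/(90661 + 90303)) = 1/(1/180964) = 180964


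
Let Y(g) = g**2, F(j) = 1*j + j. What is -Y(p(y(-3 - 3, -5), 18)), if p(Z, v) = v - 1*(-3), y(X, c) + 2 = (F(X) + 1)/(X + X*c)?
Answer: -441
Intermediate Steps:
F(j) = 2*j (F(j) = j + j = 2*j)
y(X, c) = -2 + (1 + 2*X)/(X + X*c) (y(X, c) = -2 + (2*X + 1)/(X + X*c) = -2 + (1 + 2*X)/(X + X*c))
p(Z, v) = 3 + v (p(Z, v) = v + 3 = 3 + v)
-Y(p(y(-3 - 3, -5), 18)) = -(3 + 18)**2 = -1*21**2 = -1*441 = -441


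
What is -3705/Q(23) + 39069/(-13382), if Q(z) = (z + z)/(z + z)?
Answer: -49619379/13382 ≈ -3707.9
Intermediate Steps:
Q(z) = 1 (Q(z) = (2*z)/((2*z)) = (2*z)*(1/(2*z)) = 1)
-3705/Q(23) + 39069/(-13382) = -3705/1 + 39069/(-13382) = -3705*1 + 39069*(-1/13382) = -3705 - 39069/13382 = -49619379/13382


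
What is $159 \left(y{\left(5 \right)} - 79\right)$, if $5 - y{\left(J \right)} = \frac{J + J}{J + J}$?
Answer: $-11925$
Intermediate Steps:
$y{\left(J \right)} = 4$ ($y{\left(J \right)} = 5 - \frac{J + J}{J + J} = 5 - \frac{2 J}{2 J} = 5 - 2 J \frac{1}{2 J} = 5 - 1 = 4$)
$159 \left(y{\left(5 \right)} - 79\right) = 159 \left(4 - 79\right) = 159 \left(-75\right) = -11925$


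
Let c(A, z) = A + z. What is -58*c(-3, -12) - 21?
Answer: 849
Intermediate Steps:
-58*c(-3, -12) - 21 = -58*(-3 - 12) - 21 = -58*(-15) - 21 = 870 - 21 = 849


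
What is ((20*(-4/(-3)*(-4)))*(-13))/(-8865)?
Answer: -832/5319 ≈ -0.15642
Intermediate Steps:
((20*(-4/(-3)*(-4)))*(-13))/(-8865) = ((20*(-4*(-⅓)*(-4)))*(-13))*(-1/8865) = ((20*((4/3)*(-4)))*(-13))*(-1/8865) = ((20*(-16/3))*(-13))*(-1/8865) = -320/3*(-13)*(-1/8865) = (4160/3)*(-1/8865) = -832/5319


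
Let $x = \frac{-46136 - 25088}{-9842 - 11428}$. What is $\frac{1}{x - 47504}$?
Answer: $- \frac{10635}{505169428} \approx -2.1052 \cdot 10^{-5}$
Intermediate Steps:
$x = \frac{35612}{10635}$ ($x = - \frac{71224}{-21270} = \left(-71224\right) \left(- \frac{1}{21270}\right) = \frac{35612}{10635} \approx 3.3486$)
$\frac{1}{x - 47504} = \frac{1}{\frac{35612}{10635} - 47504} = \frac{1}{- \frac{505169428}{10635}} = - \frac{10635}{505169428}$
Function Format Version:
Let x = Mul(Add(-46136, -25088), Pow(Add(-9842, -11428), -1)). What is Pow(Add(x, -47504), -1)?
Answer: Rational(-10635, 505169428) ≈ -2.1052e-5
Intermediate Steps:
x = Rational(35612, 10635) (x = Mul(-71224, Pow(-21270, -1)) = Mul(-71224, Rational(-1, 21270)) = Rational(35612, 10635) ≈ 3.3486)
Pow(Add(x, -47504), -1) = Pow(Add(Rational(35612, 10635), -47504), -1) = Pow(Rational(-505169428, 10635), -1) = Rational(-10635, 505169428)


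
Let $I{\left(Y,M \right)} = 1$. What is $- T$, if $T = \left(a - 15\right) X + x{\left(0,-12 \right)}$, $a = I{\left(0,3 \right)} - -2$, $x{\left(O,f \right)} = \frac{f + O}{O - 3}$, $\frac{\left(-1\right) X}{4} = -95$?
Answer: $4556$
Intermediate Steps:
$X = 380$ ($X = \left(-4\right) \left(-95\right) = 380$)
$x{\left(O,f \right)} = \frac{O + f}{-3 + O}$
$a = 3$ ($a = 1 - -2 = 1 + 2 = 3$)
$T = -4556$ ($T = \left(3 - 15\right) 380 + \frac{0 - 12}{-3 + 0} = \left(3 - 15\right) 380 + \frac{1}{-3} \left(-12\right) = \left(-12\right) 380 - -4 = -4560 + 4 = -4556$)
$- T = \left(-1\right) \left(-4556\right) = 4556$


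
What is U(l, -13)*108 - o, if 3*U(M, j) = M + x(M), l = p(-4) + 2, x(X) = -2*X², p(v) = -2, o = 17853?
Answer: -17853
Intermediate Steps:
l = 0 (l = -2 + 2 = 0)
U(M, j) = -2*M²/3 + M/3 (U(M, j) = (M - 2*M²)/3 = -2*M²/3 + M/3)
U(l, -13)*108 - o = ((⅓)*0*(1 - 2*0))*108 - 1*17853 = ((⅓)*0*(1 + 0))*108 - 17853 = ((⅓)*0*1)*108 - 17853 = 0*108 - 17853 = 0 - 17853 = -17853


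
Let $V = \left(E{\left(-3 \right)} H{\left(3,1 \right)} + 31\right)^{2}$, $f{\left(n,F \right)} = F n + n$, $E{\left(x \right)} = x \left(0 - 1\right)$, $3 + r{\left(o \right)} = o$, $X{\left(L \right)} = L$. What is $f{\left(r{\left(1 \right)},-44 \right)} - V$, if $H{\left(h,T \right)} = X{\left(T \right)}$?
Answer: $-1070$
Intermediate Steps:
$H{\left(h,T \right)} = T$
$r{\left(o \right)} = -3 + o$
$E{\left(x \right)} = - x$ ($E{\left(x \right)} = x \left(-1\right) = - x$)
$f{\left(n,F \right)} = n + F n$
$V = 1156$ ($V = \left(\left(-1\right) \left(-3\right) 1 + 31\right)^{2} = \left(3 \cdot 1 + 31\right)^{2} = \left(3 + 31\right)^{2} = 34^{2} = 1156$)
$f{\left(r{\left(1 \right)},-44 \right)} - V = \left(-3 + 1\right) \left(1 - 44\right) - 1156 = \left(-2\right) \left(-43\right) - 1156 = 86 - 1156 = -1070$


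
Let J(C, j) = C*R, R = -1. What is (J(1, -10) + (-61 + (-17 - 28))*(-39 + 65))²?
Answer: 7601049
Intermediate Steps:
J(C, j) = -C (J(C, j) = C*(-1) = -C)
(J(1, -10) + (-61 + (-17 - 28))*(-39 + 65))² = (-1*1 + (-61 + (-17 - 28))*(-39 + 65))² = (-1 + (-61 - 45)*26)² = (-1 - 106*26)² = (-1 - 2756)² = (-2757)² = 7601049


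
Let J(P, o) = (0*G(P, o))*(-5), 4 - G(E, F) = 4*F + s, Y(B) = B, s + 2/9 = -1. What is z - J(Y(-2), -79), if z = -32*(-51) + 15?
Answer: 1647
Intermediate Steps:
s = -11/9 (s = -2/9 - 1 = -11/9 ≈ -1.2222)
z = 1647 (z = 1632 + 15 = 1647)
G(E, F) = 47/9 - 4*F (G(E, F) = 4 - (4*F - 11/9) = 4 - (-11/9 + 4*F) = 4 + (11/9 - 4*F) = 47/9 - 4*F)
J(P, o) = 0 (J(P, o) = (0*(47/9 - 4*o))*(-5) = 0*(-5) = 0)
z - J(Y(-2), -79) = 1647 - 1*0 = 1647 + 0 = 1647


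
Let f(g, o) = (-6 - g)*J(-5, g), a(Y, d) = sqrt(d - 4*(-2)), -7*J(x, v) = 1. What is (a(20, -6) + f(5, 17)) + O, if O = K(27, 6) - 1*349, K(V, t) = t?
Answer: -2390/7 + sqrt(2) ≈ -340.01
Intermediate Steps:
J(x, v) = -1/7 (J(x, v) = -1/7*1 = -1/7)
a(Y, d) = sqrt(8 + d) (a(Y, d) = sqrt(d + 8) = sqrt(8 + d))
O = -343 (O = 6 - 1*349 = 6 - 349 = -343)
f(g, o) = 6/7 + g/7 (f(g, o) = (-6 - g)*(-1/7) = 6/7 + g/7)
(a(20, -6) + f(5, 17)) + O = (sqrt(8 - 6) + (6/7 + (1/7)*5)) - 343 = (sqrt(2) + (6/7 + 5/7)) - 343 = (sqrt(2) + 11/7) - 343 = (11/7 + sqrt(2)) - 343 = -2390/7 + sqrt(2)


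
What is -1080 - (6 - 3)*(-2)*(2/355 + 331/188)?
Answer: -35685957/33370 ≈ -1069.4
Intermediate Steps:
-1080 - (6 - 3)*(-2)*(2/355 + 331/188) = -1080 - 3*(-2)*(2*(1/355) + 331*(1/188)) = -1080 - (-6)*(2/355 + 331/188) = -1080 - (-6)*117881/66740 = -1080 - 1*(-353643/33370) = -1080 + 353643/33370 = -35685957/33370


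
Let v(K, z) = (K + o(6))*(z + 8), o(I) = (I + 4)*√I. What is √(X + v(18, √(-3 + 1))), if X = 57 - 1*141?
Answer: √(60 + 80*√6 + 18*I*√2 + 20*I*√3) ≈ 16.107 + 1.8655*I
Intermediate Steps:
X = -84 (X = 57 - 141 = -84)
o(I) = √I*(4 + I) (o(I) = (4 + I)*√I = √I*(4 + I))
v(K, z) = (8 + z)*(K + 10*√6) (v(K, z) = (K + √6*(4 + 6))*(z + 8) = (K + √6*10)*(8 + z) = (K + 10*√6)*(8 + z) = (8 + z)*(K + 10*√6))
√(X + v(18, √(-3 + 1))) = √(-84 + (8*18 + 80*√6 + 18*√(-3 + 1) + 10*√(-3 + 1)*√6)) = √(-84 + (144 + 80*√6 + 18*√(-2) + 10*√(-2)*√6)) = √(-84 + (144 + 80*√6 + 18*(I*√2) + 10*(I*√2)*√6)) = √(-84 + (144 + 80*√6 + 18*I*√2 + 20*I*√3)) = √(60 + 80*√6 + 18*I*√2 + 20*I*√3)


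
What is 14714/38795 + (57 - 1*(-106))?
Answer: 6338299/38795 ≈ 163.38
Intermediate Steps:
14714/38795 + (57 - 1*(-106)) = 14714*(1/38795) + (57 + 106) = 14714/38795 + 163 = 6338299/38795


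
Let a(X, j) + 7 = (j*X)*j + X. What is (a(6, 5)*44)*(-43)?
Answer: -281908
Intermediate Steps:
a(X, j) = -7 + X + X*j² (a(X, j) = -7 + ((j*X)*j + X) = -7 + ((X*j)*j + X) = -7 + (X*j² + X) = -7 + (X + X*j²) = -7 + X + X*j²)
(a(6, 5)*44)*(-43) = ((-7 + 6 + 6*5²)*44)*(-43) = ((-7 + 6 + 6*25)*44)*(-43) = ((-7 + 6 + 150)*44)*(-43) = (149*44)*(-43) = 6556*(-43) = -281908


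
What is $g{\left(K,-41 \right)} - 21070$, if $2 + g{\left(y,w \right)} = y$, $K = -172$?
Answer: $-21244$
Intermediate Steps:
$g{\left(y,w \right)} = -2 + y$
$g{\left(K,-41 \right)} - 21070 = \left(-2 - 172\right) - 21070 = -174 - 21070 = -21244$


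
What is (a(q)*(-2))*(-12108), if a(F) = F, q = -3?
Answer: -72648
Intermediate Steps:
(a(q)*(-2))*(-12108) = -3*(-2)*(-12108) = 6*(-12108) = -72648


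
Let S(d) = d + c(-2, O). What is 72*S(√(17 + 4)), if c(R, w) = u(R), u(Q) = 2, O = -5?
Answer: 144 + 72*√21 ≈ 473.95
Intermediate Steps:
c(R, w) = 2
S(d) = 2 + d (S(d) = d + 2 = 2 + d)
72*S(√(17 + 4)) = 72*(2 + √(17 + 4)) = 72*(2 + √21) = 144 + 72*√21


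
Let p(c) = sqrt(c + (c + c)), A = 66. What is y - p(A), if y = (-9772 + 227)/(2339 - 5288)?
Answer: 9545/2949 - 3*sqrt(22) ≈ -10.835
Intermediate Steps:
y = 9545/2949 (y = -9545/(-2949) = -9545*(-1/2949) = 9545/2949 ≈ 3.2367)
p(c) = sqrt(3)*sqrt(c) (p(c) = sqrt(c + 2*c) = sqrt(3*c) = sqrt(3)*sqrt(c))
y - p(A) = 9545/2949 - sqrt(3)*sqrt(66) = 9545/2949 - 3*sqrt(22)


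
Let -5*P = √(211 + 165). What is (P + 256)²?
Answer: 1638776/25 - 1024*√94/5 ≈ 63565.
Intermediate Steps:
P = -2*√94/5 (P = -√(211 + 165)/5 = -2*√94/5 ≈ -3.8781)
(P + 256)² = (-2*√94/5 + 256)² = (256 - 2*√94/5)²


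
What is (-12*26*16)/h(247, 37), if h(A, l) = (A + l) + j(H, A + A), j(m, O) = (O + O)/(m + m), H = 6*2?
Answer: -29952/1951 ≈ -15.352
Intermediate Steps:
H = 12
j(m, O) = O/m (j(m, O) = (2*O)/((2*m)) = (2*O)*(1/(2*m)) = O/m)
h(A, l) = l + 7*A/6 (h(A, l) = (A + l) + (A + A)/12 = (A + l) + (2*A)*(1/12) = (A + l) + A/6 = l + 7*A/6)
(-12*26*16)/h(247, 37) = (-12*26*16)/(37 + (7/6)*247) = (-312*16)/(37 + 1729/6) = -4992/1951/6 = -4992*6/1951 = -29952/1951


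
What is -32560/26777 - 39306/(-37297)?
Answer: -161893558/998701769 ≈ -0.16210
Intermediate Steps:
-32560/26777 - 39306/(-37297) = -32560*1/26777 - 39306*(-1/37297) = -32560/26777 + 39306/37297 = -161893558/998701769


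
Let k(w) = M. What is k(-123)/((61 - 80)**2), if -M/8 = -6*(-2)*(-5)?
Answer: 480/361 ≈ 1.3296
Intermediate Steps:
M = 480 (M = -8*(-6*(-2))*(-5) = -96*(-5) = -8*(-60) = 480)
k(w) = 480
k(-123)/((61 - 80)**2) = 480/((61 - 80)**2) = 480/((-19)**2) = 480/361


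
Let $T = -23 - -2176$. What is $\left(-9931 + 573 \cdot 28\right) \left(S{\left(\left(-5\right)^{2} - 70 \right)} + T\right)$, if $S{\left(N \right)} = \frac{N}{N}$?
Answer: $13167402$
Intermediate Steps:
$T = 2153$ ($T = -23 + 2176 = 2153$)
$S{\left(N \right)} = 1$
$\left(-9931 + 573 \cdot 28\right) \left(S{\left(\left(-5\right)^{2} - 70 \right)} + T\right) = \left(-9931 + 573 \cdot 28\right) \left(1 + 2153\right) = \left(-9931 + 16044\right) 2154 = 6113 \cdot 2154 = 13167402$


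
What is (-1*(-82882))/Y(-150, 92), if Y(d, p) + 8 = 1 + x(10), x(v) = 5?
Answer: -41441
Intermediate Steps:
Y(d, p) = -2 (Y(d, p) = -8 + (1 + 5) = -8 + 6 = -2)
(-1*(-82882))/Y(-150, 92) = -1*(-82882)/(-2) = 82882*(-½) = -41441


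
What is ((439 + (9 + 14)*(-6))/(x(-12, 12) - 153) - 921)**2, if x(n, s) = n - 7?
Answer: 13623481/16 ≈ 8.5147e+5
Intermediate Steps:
x(n, s) = -7 + n
((439 + (9 + 14)*(-6))/(x(-12, 12) - 153) - 921)**2 = ((439 + (9 + 14)*(-6))/((-7 - 12) - 153) - 921)**2 = ((439 + 23*(-6))/(-19 - 153) - 921)**2 = ((439 - 138)/(-172) - 921)**2 = (301*(-1/172) - 921)**2 = (-7/4 - 921)**2 = (-3691/4)**2 = 13623481/16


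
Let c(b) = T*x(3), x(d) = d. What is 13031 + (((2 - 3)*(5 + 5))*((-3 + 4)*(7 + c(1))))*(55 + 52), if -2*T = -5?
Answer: -2484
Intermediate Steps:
T = 5/2 (T = -½*(-5) = 5/2 ≈ 2.5000)
c(b) = 15/2 (c(b) = (5/2)*3 = 15/2)
13031 + (((2 - 3)*(5 + 5))*((-3 + 4)*(7 + c(1))))*(55 + 52) = 13031 + (((2 - 3)*(5 + 5))*((-3 + 4)*(7 + 15/2)))*(55 + 52) = 13031 + ((-1*10)*(1*(29/2)))*107 = 13031 - 10*29/2*107 = 13031 - 145*107 = 13031 - 15515 = -2484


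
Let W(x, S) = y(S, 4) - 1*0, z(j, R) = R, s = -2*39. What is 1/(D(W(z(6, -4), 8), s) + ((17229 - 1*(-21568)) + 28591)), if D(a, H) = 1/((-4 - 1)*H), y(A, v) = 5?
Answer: 390/26281321 ≈ 1.4839e-5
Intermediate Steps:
s = -78
W(x, S) = 5 (W(x, S) = 5 - 1*0 = 5 + 0 = 5)
D(a, H) = -1/(5*H) (D(a, H) = 1/(-5*H) = -1/(5*H))
1/(D(W(z(6, -4), 8), s) + ((17229 - 1*(-21568)) + 28591)) = 1/(-⅕/(-78) + ((17229 - 1*(-21568)) + 28591)) = 1/(-⅕*(-1/78) + ((17229 + 21568) + 28591)) = 1/(1/390 + (38797 + 28591)) = 1/(1/390 + 67388) = 1/(26281321/390) = 390/26281321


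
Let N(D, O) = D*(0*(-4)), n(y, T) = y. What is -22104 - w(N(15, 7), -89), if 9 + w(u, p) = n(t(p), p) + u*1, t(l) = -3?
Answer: -22092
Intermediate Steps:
N(D, O) = 0 (N(D, O) = D*0 = 0)
w(u, p) = -12 + u (w(u, p) = -9 + (-3 + u*1) = -9 + (-3 + u) = -12 + u)
-22104 - w(N(15, 7), -89) = -22104 - (-12 + 0) = -22104 - 1*(-12) = -22104 + 12 = -22092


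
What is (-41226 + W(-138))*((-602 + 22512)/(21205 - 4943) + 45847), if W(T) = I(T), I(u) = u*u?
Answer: -8269292373984/8131 ≈ -1.0170e+9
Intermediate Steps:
I(u) = u**2
W(T) = T**2
(-41226 + W(-138))*((-602 + 22512)/(21205 - 4943) + 45847) = (-41226 + (-138)**2)*((-602 + 22512)/(21205 - 4943) + 45847) = (-41226 + 19044)*(21910/16262 + 45847) = -22182*(21910*(1/16262) + 45847) = -22182*(10955/8131 + 45847) = -22182*372792912/8131 = -8269292373984/8131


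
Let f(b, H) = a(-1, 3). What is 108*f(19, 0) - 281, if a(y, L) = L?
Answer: 43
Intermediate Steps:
f(b, H) = 3
108*f(19, 0) - 281 = 108*3 - 281 = 324 - 281 = 43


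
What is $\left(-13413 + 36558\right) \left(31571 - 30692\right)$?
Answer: $20344455$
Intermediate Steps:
$\left(-13413 + 36558\right) \left(31571 - 30692\right) = 23145 \cdot 879 = 20344455$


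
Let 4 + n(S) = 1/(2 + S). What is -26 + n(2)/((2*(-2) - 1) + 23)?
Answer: -629/24 ≈ -26.208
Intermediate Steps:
n(S) = -4 + 1/(2 + S)
-26 + n(2)/((2*(-2) - 1) + 23) = -26 + ((-7 - 4*2)/(2 + 2))/((2*(-2) - 1) + 23) = -26 + ((-7 - 8)/4)/((-4 - 1) + 23) = -26 + ((¼)*(-15))/(-5 + 23) = -26 - 15/4/18 = -26 - 15/4*1/18 = -26 - 5/24 = -629/24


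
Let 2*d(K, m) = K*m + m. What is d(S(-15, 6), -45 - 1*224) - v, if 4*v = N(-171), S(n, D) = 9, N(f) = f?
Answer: -5209/4 ≈ -1302.3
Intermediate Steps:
d(K, m) = m/2 + K*m/2 (d(K, m) = (K*m + m)/2 = (m + K*m)/2 = m/2 + K*m/2)
v = -171/4 (v = (¼)*(-171) = -171/4 ≈ -42.750)
d(S(-15, 6), -45 - 1*224) - v = (-45 - 1*224)*(1 + 9)/2 - 1*(-171/4) = (½)*(-45 - 224)*10 + 171/4 = (½)*(-269)*10 + 171/4 = -1345 + 171/4 = -5209/4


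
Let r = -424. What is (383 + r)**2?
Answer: 1681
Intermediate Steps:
(383 + r)**2 = (383 - 424)**2 = (-41)**2 = 1681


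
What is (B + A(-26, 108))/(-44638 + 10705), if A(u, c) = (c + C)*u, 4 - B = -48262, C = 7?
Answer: -15092/11311 ≈ -1.3343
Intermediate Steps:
B = 48266 (B = 4 - 1*(-48262) = 4 + 48262 = 48266)
A(u, c) = u*(7 + c) (A(u, c) = (c + 7)*u = (7 + c)*u = u*(7 + c))
(B + A(-26, 108))/(-44638 + 10705) = (48266 - 26*(7 + 108))/(-44638 + 10705) = (48266 - 26*115)/(-33933) = (48266 - 2990)*(-1/33933) = 45276*(-1/33933) = -15092/11311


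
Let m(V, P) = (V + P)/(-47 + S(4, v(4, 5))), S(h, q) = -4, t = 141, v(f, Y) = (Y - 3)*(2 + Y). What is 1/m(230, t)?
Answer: -51/371 ≈ -0.13747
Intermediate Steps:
v(f, Y) = (-3 + Y)*(2 + Y)
m(V, P) = -P/51 - V/51 (m(V, P) = (V + P)/(-47 - 4) = (P + V)/(-51) = (P + V)*(-1/51) = -P/51 - V/51)
1/m(230, t) = 1/(-1/51*141 - 1/51*230) = 1/(-47/17 - 230/51) = 1/(-371/51) = -51/371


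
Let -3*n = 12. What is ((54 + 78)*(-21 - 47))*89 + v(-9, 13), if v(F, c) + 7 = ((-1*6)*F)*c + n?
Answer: -798173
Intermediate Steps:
n = -4 (n = -⅓*12 = -4)
v(F, c) = -11 - 6*F*c (v(F, c) = -7 + (((-1*6)*F)*c - 4) = -7 + ((-6*F)*c - 4) = -7 + (-6*F*c - 4) = -7 + (-4 - 6*F*c) = -11 - 6*F*c)
((54 + 78)*(-21 - 47))*89 + v(-9, 13) = ((54 + 78)*(-21 - 47))*89 + (-11 - 6*(-9)*13) = (132*(-68))*89 + (-11 + 702) = -8976*89 + 691 = -798864 + 691 = -798173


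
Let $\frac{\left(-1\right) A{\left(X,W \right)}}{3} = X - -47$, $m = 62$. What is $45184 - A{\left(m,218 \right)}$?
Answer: $45511$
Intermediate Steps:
$A{\left(X,W \right)} = -141 - 3 X$ ($A{\left(X,W \right)} = - 3 \left(X - -47\right) = - 3 \left(X + 47\right) = - 3 \left(47 + X\right) = -141 - 3 X$)
$45184 - A{\left(m,218 \right)} = 45184 - \left(-141 - 186\right) = 45184 - -327 = 45184 + 327 = 45511$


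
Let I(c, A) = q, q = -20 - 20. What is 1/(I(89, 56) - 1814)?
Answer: -1/1854 ≈ -0.00053937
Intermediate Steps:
q = -40
I(c, A) = -40
1/(I(89, 56) - 1814) = 1/(-40 - 1814) = 1/(-1854) = -1/1854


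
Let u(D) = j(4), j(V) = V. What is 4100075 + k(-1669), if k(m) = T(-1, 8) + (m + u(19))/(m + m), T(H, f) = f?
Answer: 13686078719/3338 ≈ 4.1001e+6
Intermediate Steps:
u(D) = 4
k(m) = 8 + (4 + m)/(2*m) (k(m) = 8 + (m + 4)/(m + m) = 8 + (4 + m)/((2*m)) = 8 + (4 + m)*(1/(2*m)) = 8 + (4 + m)/(2*m))
4100075 + k(-1669) = 4100075 + (17/2 + 2/(-1669)) = 4100075 + (17/2 + 2*(-1/1669)) = 4100075 + (17/2 - 2/1669) = 4100075 + 28369/3338 = 13686078719/3338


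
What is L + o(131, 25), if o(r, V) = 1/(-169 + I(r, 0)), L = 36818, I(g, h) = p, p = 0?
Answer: 6222241/169 ≈ 36818.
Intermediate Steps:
I(g, h) = 0
o(r, V) = -1/169 (o(r, V) = 1/(-169 + 0) = 1/(-169) = -1/169)
L + o(131, 25) = 36818 - 1/169 = 6222241/169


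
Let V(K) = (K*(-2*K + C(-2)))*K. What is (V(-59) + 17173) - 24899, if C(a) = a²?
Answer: 416956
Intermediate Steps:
V(K) = K²*(4 - 2*K) (V(K) = (K*(-2*K + (-2)²))*K = (K*(-2*K + 4))*K = (K*(4 - 2*K))*K = K²*(4 - 2*K))
(V(-59) + 17173) - 24899 = (2*(-59)²*(2 - 1*(-59)) + 17173) - 24899 = (2*3481*(2 + 59) + 17173) - 24899 = (2*3481*61 + 17173) - 24899 = (424682 + 17173) - 24899 = 441855 - 24899 = 416956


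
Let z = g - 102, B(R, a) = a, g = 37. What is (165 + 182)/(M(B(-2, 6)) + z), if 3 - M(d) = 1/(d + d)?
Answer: -4164/745 ≈ -5.5893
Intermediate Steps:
z = -65 (z = 37 - 102 = -65)
M(d) = 3 - 1/(2*d) (M(d) = 3 - 1/(d + d) = 3 - 1/(2*d))
(165 + 182)/(M(B(-2, 6)) + z) = (165 + 182)/((3 - ½/6) - 65) = 347/((3 - ½*⅙) - 65) = 347/((3 - 1/12) - 65) = 347/(35/12 - 65) = 347/(-745/12) = 347*(-12/745) = -4164/745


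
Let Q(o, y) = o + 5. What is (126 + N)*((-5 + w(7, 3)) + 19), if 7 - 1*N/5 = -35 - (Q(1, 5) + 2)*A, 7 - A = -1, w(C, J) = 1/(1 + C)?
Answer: 9266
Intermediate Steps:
A = 8 (A = 7 - 1*(-1) = 7 + 1 = 8)
Q(o, y) = 5 + o
N = 530 (N = 35 - 5*(-35 - ((5 + 1) + 2)*8) = 35 - 5*(-35 - (6 + 2)*8) = 35 - 5*(-35 - 8*8) = 35 - 5*(-35 - 1*64) = 35 - 5*(-35 - 64) = 35 - 5*(-99) = 35 + 495 = 530)
(126 + N)*((-5 + w(7, 3)) + 19) = (126 + 530)*((-5 + 1/(1 + 7)) + 19) = 656*((-5 + 1/8) + 19) = 656*((-5 + ⅛) + 19) = 656*(-39/8 + 19) = 656*(113/8) = 9266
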